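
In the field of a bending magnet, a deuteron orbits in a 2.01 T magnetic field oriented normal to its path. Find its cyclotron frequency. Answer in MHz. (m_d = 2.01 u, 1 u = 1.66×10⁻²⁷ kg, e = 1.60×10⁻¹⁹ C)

f ≈ 15.3 MHz

f = qB/(2πm) = (1×1.60×10^-19)(2.01) / [2π(3.34×10^-27)] = 1.53×10^7 Hz.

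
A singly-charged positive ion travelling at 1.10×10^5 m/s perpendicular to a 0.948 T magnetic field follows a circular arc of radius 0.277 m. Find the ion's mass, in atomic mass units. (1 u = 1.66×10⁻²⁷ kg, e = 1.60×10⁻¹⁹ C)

qvB = mv²/r ⇒ m = qBr/v.
m = (1×1.60×10^-19)(0.948)(0.277) / (1.10×10^5) = 3.82×10^-25 kg = 230 u.

m ≈ 230 u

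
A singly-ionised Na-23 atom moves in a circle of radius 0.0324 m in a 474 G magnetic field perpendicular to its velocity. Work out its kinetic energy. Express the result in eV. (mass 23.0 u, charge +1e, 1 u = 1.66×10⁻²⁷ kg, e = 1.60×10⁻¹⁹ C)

K ≈ 4.94 eV

v = qBr/m = (1×1.60×10^-19)(0.0474)(0.0324) / (3.82×10^-26) = 6440 m/s.
K = ½mv² = 0.5·(3.82×10^-26)·(6440)² = 7.91×10^-19 J = 4.94 eV.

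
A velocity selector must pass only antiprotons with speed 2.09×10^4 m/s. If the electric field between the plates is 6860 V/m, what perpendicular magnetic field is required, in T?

B ≈ 0.328 T

qE = qvB ⇒ B = E/v = (6860) / (2.09×10^4) = 0.328 T.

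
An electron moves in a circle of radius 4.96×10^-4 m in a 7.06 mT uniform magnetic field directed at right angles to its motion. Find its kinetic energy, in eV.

v = qBr/m = (1×1.60×10^-19)(7.06×10^-3)(4.96×10^-4) / (9.11×10^-31) = 6.15×10^5 m/s.
K = ½mv² = 0.5·(9.11×10^-31)·(6.15×10^5)² = 1.72×10^-19 J = 1.08 eV.

K ≈ 1.08 eV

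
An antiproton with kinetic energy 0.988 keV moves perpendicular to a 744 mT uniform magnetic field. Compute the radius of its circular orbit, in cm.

r ≈ 0.610 cm

Convert the energy: K = 0.988 keV = 1.58×10^-16 J.
v = √(2K/m) = √(2·1.58×10^-16/1.67×10^-27) = 4.35×10^5 m/s.
r = mv/(qB) = (1.67×10^-27)(4.35×10^5) / [(1×1.60×10^-19)(0.744)] = 6.10×10^-3 m.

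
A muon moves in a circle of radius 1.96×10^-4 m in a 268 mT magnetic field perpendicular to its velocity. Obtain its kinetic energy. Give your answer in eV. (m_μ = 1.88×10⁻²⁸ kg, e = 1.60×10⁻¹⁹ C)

K ≈ 1.17 eV

v = qBr/m = (1×1.60×10^-19)(0.268)(1.96×10^-4) / (1.88×10^-28) = 4.47×10^4 m/s.
K = ½mv² = 0.5·(1.88×10^-28)·(4.47×10^4)² = 1.88×10^-19 J = 1.17 eV.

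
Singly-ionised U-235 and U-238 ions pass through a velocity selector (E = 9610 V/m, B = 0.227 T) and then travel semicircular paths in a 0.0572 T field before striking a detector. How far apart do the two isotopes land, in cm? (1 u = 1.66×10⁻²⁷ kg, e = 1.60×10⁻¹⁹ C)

Δd ≈ 4.61 cm

Both emerge at v = E/B₁ = 4.23×10^4 m/s.
r = mv/(qB₂), so r₁ = 1.8045 m and r₂ = 1.8275 m, giving Δr = 0.0230 m.
After a semicircle each ion lands a diameter 2r from the entry slit, so the separation is 2Δr = 0.0461 m.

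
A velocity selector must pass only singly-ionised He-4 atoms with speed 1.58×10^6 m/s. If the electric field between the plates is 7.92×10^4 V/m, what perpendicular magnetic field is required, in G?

qE = qvB ⇒ B = E/v = (7.92×10^4) / (1.58×10^6) = 0.0501 T.

B ≈ 501 G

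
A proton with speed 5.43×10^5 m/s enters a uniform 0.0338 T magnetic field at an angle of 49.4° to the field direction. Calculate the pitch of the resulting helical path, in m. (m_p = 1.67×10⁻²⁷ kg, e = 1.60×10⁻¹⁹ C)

The velocity component along B is v∥ = v cos49.4° = 3.53×10^5 m/s.
The cyclotron period T = 2πm/(qB) = 1.94×10^-6 s is set by m, q, B alone.
Pitch = v∥·T = (3.53×10^5)(1.94×10^-6) = 0.686 m.

pitch ≈ 0.686 m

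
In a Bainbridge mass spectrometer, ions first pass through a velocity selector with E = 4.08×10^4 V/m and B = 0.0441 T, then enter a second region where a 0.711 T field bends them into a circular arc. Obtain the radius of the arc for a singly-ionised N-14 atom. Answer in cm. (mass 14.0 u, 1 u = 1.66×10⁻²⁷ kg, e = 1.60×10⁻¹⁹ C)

r ≈ 18.9 cm

The selector passes v = E/B = 4.08×10^4/0.0441 = 9.25×10^5 m/s.
In the deflection region, r = mv/(qB₂) = (2.32×10^-26)(9.25×10^5) / [(1×1.60×10^-19)(0.711)] = 0.189 m.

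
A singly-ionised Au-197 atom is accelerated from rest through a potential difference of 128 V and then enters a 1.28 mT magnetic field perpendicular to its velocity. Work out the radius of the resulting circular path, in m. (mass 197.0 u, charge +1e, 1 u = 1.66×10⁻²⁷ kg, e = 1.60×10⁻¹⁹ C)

r ≈ 17.9 m

The kinetic energy gained is K = qV = (1×1.60×10^-19)(128) = 2.05×10^-17 J.
v = √(2K/m) = 1.12×10^4 m/s.
r = mv/(qB) = (3.27×10^-25)(1.12×10^4) / [(1×1.60×10^-19)(1.28×10^-3)] = 17.9 m.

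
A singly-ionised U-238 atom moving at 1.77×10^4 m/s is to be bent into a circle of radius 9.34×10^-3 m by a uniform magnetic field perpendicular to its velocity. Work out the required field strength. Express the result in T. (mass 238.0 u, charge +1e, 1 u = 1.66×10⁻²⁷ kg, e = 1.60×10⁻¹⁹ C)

qvB = mv²/r gives B = mv/(qr).
B = (3.95×10^-25)(1.77×10^4) / [(1×1.60×10^-19)(9.34×10^-3)] = 4.68 T.

B ≈ 4.68 T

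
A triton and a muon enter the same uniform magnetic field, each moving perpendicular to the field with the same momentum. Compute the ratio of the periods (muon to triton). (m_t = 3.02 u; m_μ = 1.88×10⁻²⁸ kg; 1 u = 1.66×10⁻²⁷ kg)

T = 2πm/(qB) is independent of speed, so T₂/T₁ = (m₂/q₂)/(m₁/q₁).
T_{muon}/T_{triton} = (1.88×10^-28/1e) / (5.01×10^-27/1e) = 0.0375.

ratio ≈ 0.0375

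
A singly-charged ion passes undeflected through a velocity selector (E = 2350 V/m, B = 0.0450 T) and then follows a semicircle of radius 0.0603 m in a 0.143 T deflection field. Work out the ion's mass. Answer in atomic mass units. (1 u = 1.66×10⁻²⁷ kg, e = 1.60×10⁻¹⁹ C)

v = E/B₁ = 5.22×10^4 m/s.
From r = mv/(qB₂), m = qB₂r/v = (1×1.60×10^-19)(0.143)(0.0603) / (5.22×10^4) = 2.64×10^-26 kg.
In atomic mass units: m = 2.64×10^-26 / 1.66×10^-27 = 15.9 u.

m ≈ 15.9 u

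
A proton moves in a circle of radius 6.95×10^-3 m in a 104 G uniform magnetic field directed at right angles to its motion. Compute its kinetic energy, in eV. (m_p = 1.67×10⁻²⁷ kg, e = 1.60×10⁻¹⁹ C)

K ≈ 0.250 eV

v = qBr/m = (1×1.60×10^-19)(0.0104)(6.95×10^-3) / (1.67×10^-27) = 6930 m/s.
K = ½mv² = 0.5·(1.67×10^-27)·(6930)² = 4.00×10^-20 J = 0.250 eV.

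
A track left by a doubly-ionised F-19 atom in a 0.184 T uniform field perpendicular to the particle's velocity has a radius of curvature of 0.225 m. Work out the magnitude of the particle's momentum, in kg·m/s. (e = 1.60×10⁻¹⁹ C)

p ≈ 1.32×10^-20 kg·m/s

Since qvB = mv²/r, the momentum p = mv = qBr.
p = (2×1.60×10^-19)(0.184)(0.225) = 1.32×10^-20 kg·m/s.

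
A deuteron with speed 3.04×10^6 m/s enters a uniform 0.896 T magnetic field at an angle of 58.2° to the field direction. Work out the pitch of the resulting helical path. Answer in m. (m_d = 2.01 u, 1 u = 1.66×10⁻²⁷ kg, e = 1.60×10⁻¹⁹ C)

The velocity component along B is v∥ = v cos58.2° = 1.60×10^6 m/s.
The cyclotron period T = 2πm/(qB) = 1.46×10^-7 s is set by m, q, B alone.
Pitch = v∥·T = (1.60×10^6)(1.46×10^-7) = 0.234 m.

pitch ≈ 0.234 m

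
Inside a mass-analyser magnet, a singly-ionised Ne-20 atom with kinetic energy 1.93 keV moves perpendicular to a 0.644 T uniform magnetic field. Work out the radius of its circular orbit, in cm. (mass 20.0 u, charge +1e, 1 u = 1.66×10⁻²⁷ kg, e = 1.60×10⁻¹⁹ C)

Convert the energy: K = 1.93 keV = 3.09×10^-16 J.
v = √(2K/m) = √(2·3.09×10^-16/3.32×10^-26) = 1.36×10^5 m/s.
r = mv/(qB) = (3.32×10^-26)(1.36×10^5) / [(1×1.60×10^-19)(0.644)] = 0.0439 m.

r ≈ 4.39 cm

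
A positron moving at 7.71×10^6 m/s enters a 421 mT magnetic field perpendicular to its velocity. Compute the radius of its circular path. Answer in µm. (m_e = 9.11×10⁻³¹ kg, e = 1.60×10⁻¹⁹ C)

The magnetic force provides the centripetal force: qvB = mv²/r, so r = mv/(qB).
r = (9.11×10^-31 kg)(7.71×10^6 m/s) / [(1×1.60×10^-19 C)(0.421 T)] = 1.04×10^-4 m.

r ≈ 104 µm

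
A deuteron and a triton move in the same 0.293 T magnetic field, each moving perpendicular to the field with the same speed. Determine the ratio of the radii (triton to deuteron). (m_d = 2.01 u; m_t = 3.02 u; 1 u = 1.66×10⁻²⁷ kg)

ratio ≈ 1.50

r = mv/(qB) ⇒ at equal v, r ∝ m/q.
r_{triton}/r_{deuteron} = 1.50.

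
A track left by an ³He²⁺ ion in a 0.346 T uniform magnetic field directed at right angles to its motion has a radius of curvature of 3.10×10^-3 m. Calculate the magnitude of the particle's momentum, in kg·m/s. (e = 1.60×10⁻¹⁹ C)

p ≈ 3.43×10^-22 kg·m/s

Since qvB = mv²/r, the momentum p = mv = qBr.
p = (2×1.60×10^-19)(0.346)(3.10×10^-3) = 3.43×10^-22 kg·m/s.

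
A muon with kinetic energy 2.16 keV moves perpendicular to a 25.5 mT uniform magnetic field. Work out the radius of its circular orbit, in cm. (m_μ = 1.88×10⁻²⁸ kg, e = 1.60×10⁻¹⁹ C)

r ≈ 8.84 cm

Convert the energy: K = 2.16 keV = 3.46×10^-16 J.
v = √(2K/m) = √(2·3.46×10^-16/1.88×10^-28) = 1.92×10^6 m/s.
r = mv/(qB) = (1.88×10^-28)(1.92×10^6) / [(1×1.60×10^-19)(0.0255)] = 0.0884 m.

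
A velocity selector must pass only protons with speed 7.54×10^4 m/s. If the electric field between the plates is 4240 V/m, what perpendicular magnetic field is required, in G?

B ≈ 562 G

qE = qvB ⇒ B = E/v = (4240) / (7.54×10^4) = 0.0562 T.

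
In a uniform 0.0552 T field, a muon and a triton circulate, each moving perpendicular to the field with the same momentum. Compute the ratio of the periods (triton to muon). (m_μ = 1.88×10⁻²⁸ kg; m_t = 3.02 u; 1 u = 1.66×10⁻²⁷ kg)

ratio ≈ 26.7

T = 2πm/(qB) is independent of speed, so T₂/T₁ = (m₂/q₂)/(m₁/q₁).
T_{triton}/T_{muon} = (5.01×10^-27/1e) / (1.88×10^-28/1e) = 26.7.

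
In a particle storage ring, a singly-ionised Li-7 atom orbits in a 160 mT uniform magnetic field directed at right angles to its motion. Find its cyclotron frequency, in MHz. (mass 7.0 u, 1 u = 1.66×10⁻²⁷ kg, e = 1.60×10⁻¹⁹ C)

f = qB/(2πm) = (1×1.60×10^-19)(0.160) / [2π(1.16×10^-26)] = 3.51×10^5 Hz.

f ≈ 0.351 MHz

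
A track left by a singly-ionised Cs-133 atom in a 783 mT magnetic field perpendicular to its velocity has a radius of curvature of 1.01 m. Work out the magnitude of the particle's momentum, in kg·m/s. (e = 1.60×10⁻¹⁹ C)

p ≈ 1.27×10^-19 kg·m/s

Since qvB = mv²/r, the momentum p = mv = qBr.
p = (1×1.60×10^-19)(0.783)(1.01) = 1.27×10^-19 kg·m/s.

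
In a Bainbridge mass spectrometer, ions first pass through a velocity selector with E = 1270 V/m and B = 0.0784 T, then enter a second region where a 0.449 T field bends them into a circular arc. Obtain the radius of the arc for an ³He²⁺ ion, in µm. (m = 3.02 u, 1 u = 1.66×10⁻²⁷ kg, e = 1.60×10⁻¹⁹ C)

r ≈ 565 µm

The selector passes v = E/B = 1270/0.0784 = 1.62×10^4 m/s.
In the deflection region, r = mv/(qB₂) = (5.01×10^-27)(1.62×10^4) / [(2×1.60×10^-19)(0.449)] = 5.65×10^-4 m.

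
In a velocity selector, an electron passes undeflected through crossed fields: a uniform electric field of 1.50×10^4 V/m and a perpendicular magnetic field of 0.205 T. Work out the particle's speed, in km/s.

For zero net force, qE = qvB, so v = E/B.
v = (1.50×10^4) / (0.205) = 7.32×10^4 m/s.

v ≈ 73.2 km/s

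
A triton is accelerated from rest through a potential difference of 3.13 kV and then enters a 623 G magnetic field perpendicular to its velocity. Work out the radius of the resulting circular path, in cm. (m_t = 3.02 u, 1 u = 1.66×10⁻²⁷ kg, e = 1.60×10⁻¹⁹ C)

The kinetic energy gained is K = qV = (1×1.60×10^-19)(3130) = 5.01×10^-16 J.
v = √(2K/m) = 4.47×10^5 m/s.
r = mv/(qB) = (5.01×10^-27)(4.47×10^5) / [(1×1.60×10^-19)(0.0623)] = 0.225 m.

r ≈ 22.5 cm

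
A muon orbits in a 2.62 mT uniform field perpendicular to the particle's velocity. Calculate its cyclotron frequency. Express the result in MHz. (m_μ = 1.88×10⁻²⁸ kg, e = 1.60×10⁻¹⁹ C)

f = qB/(2πm) = (1×1.60×10^-19)(2.62×10^-3) / [2π(1.88×10^-28)] = 3.55×10^5 Hz.

f ≈ 0.355 MHz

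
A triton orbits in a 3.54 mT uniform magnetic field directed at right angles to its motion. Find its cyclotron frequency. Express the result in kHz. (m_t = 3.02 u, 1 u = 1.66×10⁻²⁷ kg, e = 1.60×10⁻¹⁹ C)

f ≈ 18.0 kHz

f = qB/(2πm) = (1×1.60×10^-19)(3.54×10^-3) / [2π(5.01×10^-27)] = 1.80×10^4 Hz.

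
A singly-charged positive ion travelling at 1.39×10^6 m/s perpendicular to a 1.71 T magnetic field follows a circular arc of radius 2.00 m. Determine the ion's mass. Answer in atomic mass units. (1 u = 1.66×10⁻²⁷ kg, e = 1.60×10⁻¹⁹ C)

m ≈ 237 u

qvB = mv²/r ⇒ m = qBr/v.
m = (1×1.60×10^-19)(1.71)(2.00) / (1.39×10^6) = 3.94×10^-25 kg = 237 u.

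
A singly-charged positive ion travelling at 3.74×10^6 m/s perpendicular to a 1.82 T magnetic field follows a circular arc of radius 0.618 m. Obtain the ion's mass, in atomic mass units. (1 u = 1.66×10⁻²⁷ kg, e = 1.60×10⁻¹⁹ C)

m ≈ 29.0 u

qvB = mv²/r ⇒ m = qBr/v.
m = (1×1.60×10^-19)(1.82)(0.618) / (3.74×10^6) = 4.81×10^-26 kg = 29.0 u.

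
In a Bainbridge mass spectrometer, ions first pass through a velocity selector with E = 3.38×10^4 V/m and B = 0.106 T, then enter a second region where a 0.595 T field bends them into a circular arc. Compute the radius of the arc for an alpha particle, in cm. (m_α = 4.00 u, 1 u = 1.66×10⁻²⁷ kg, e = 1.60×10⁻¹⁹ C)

The selector passes v = E/B = 3.38×10^4/0.106 = 3.19×10^5 m/s.
In the deflection region, r = mv/(qB₂) = (6.64×10^-27)(3.19×10^5) / [(2×1.60×10^-19)(0.595)] = 0.0111 m.

r ≈ 1.11 cm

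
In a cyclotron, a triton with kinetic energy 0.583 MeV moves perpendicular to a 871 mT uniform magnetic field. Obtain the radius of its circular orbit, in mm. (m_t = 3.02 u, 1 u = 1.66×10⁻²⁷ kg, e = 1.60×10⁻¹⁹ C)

r ≈ 219 mm

Convert the energy: K = 0.583 MeV = 9.33×10^-14 J.
v = √(2K/m) = √(2·9.33×10^-14/5.01×10^-27) = 6.10×10^6 m/s.
r = mv/(qB) = (5.01×10^-27)(6.10×10^6) / [(1×1.60×10^-19)(0.871)] = 0.219 m.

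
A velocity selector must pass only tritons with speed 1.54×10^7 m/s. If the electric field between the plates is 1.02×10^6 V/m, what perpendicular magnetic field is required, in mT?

B ≈ 66.2 mT

qE = qvB ⇒ B = E/v = (1.02×10^6) / (1.54×10^7) = 0.0662 T.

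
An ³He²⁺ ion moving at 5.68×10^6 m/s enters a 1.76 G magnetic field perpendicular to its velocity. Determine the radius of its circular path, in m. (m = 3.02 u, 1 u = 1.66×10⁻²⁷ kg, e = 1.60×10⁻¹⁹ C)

r ≈ 506 m

The magnetic force provides the centripetal force: qvB = mv²/r, so r = mv/(qB).
r = (5.01×10^-27 kg)(5.68×10^6 m/s) / [(2×1.60×10^-19 C)(1.76×10^-4 T)] = 506 m.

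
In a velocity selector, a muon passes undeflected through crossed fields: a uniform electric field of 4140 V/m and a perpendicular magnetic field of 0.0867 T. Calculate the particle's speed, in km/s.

v ≈ 47.8 km/s

For zero net force, qE = qvB, so v = E/B.
v = (4140) / (0.0867) = 4.78×10^4 m/s.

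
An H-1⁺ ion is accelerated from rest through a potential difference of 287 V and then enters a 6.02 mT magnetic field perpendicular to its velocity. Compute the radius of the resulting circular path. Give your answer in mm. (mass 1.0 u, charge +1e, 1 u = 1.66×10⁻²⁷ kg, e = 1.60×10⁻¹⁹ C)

r ≈ 405 mm

The kinetic energy gained is K = qV = (1×1.60×10^-19)(287) = 4.59×10^-17 J.
v = √(2K/m) = 2.35×10^5 m/s.
r = mv/(qB) = (1.66×10^-27)(2.35×10^5) / [(1×1.60×10^-19)(6.02×10^-3)] = 0.405 m.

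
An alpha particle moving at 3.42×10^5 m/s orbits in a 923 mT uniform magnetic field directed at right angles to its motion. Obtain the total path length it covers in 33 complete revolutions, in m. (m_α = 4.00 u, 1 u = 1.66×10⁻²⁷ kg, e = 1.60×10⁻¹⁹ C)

L ≈ 1.59 m

r = mv/(qB) = 7.69×10^-3 m, so one revolution covers 2πr = 0.0483 m.
In 33 revolutions: L = 33·2πr = 1.59 m.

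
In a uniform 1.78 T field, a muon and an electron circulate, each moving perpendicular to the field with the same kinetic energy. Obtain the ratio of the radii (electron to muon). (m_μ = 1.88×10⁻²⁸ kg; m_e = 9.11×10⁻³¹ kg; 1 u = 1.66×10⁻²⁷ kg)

ratio ≈ 0.0696

r = √(2mK)/(qB) ⇒ at equal K, r ∝ √m/q.
r_{electron}/r_{muon} = 0.0696.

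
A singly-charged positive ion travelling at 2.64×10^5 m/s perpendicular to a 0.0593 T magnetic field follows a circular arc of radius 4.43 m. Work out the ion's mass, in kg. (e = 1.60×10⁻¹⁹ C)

m ≈ 1.59×10^-25 kg

qvB = mv²/r ⇒ m = qBr/v.
m = (1×1.60×10^-19)(0.0593)(4.43) / (2.64×10^5) = 1.59×10^-25 kg.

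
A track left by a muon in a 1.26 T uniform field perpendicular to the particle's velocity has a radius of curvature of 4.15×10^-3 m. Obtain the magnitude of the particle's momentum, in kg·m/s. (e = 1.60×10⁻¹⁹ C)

Since qvB = mv²/r, the momentum p = mv = qBr.
p = (1×1.60×10^-19)(1.26)(4.15×10^-3) = 8.37×10^-22 kg·m/s.

p ≈ 8.37×10^-22 kg·m/s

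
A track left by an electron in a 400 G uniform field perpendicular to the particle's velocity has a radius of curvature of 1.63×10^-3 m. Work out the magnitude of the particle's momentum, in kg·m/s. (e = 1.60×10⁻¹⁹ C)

Since qvB = mv²/r, the momentum p = mv = qBr.
p = (1×1.60×10^-19)(0.0400)(1.63×10^-3) = 1.04×10^-23 kg·m/s.

p ≈ 1.04×10^-23 kg·m/s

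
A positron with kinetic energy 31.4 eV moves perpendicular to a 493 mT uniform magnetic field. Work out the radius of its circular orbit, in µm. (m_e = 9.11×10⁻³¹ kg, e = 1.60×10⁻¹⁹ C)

Convert the energy: K = 31.4 eV = 5.02×10^-18 J.
v = √(2K/m) = √(2·5.02×10^-18/9.11×10^-31) = 3.32×10^6 m/s.
r = mv/(qB) = (9.11×10^-31)(3.32×10^6) / [(1×1.60×10^-19)(0.493)] = 3.84×10^-5 m.

r ≈ 38.4 µm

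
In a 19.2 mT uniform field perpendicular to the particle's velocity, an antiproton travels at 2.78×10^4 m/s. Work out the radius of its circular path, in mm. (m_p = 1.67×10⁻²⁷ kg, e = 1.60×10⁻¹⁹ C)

r ≈ 15.1 mm

The magnetic force provides the centripetal force: qvB = mv²/r, so r = mv/(qB).
r = (1.67×10^-27 kg)(2.78×10^4 m/s) / [(1×1.60×10^-19 C)(0.0192 T)] = 0.0151 m.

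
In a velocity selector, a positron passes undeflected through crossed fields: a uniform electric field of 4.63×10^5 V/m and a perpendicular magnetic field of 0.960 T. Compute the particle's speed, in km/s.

v ≈ 482 km/s

For zero net force, qE = qvB, so v = E/B.
v = (4.63×10^5) / (0.960) = 4.82×10^5 m/s.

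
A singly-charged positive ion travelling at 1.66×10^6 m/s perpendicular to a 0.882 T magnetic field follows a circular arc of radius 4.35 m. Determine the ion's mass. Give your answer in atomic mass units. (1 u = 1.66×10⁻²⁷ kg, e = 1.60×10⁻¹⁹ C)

m ≈ 223 u

qvB = mv²/r ⇒ m = qBr/v.
m = (1×1.60×10^-19)(0.882)(4.35) / (1.66×10^6) = 3.70×10^-25 kg = 223 u.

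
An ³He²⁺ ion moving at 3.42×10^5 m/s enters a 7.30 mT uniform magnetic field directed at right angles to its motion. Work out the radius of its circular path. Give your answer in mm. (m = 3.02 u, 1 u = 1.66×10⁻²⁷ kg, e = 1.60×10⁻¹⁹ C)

The magnetic force provides the centripetal force: qvB = mv²/r, so r = mv/(qB).
r = (5.01×10^-27 kg)(3.42×10^5 m/s) / [(2×1.60×10^-19 C)(7.30×10^-3 T)] = 0.734 m.

r ≈ 734 mm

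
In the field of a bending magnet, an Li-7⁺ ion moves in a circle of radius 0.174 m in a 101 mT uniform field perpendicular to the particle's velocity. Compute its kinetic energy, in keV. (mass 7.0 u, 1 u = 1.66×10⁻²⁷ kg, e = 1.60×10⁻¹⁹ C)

v = qBr/m = (1×1.60×10^-19)(0.101)(0.174) / (1.16×10^-26) = 2.42×10^5 m/s.
K = ½mv² = 0.5·(1.16×10^-26)·(2.42×10^5)² = 3.40×10^-16 J = 2.13 keV.

K ≈ 2.13 keV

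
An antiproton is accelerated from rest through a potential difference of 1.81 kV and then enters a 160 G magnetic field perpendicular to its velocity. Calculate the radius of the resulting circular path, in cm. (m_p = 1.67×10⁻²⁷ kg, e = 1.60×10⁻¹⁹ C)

The kinetic energy gained is K = qV = (1×1.60×10^-19)(1810) = 2.90×10^-16 J.
v = √(2K/m) = 5.89×10^5 m/s.
r = mv/(qB) = (1.67×10^-27)(5.89×10^5) / [(1×1.60×10^-19)(0.0160)] = 0.384 m.

r ≈ 38.4 cm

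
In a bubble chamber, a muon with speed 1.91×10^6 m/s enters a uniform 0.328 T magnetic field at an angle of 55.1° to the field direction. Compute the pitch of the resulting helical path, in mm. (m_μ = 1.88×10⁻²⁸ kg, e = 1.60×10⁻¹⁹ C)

pitch ≈ 24.6 mm

The velocity component along B is v∥ = v cos55.1° = 1.09×10^6 m/s.
The cyclotron period T = 2πm/(qB) = 2.25×10^-8 s is set by m, q, B alone.
Pitch = v∥·T = (1.09×10^6)(2.25×10^-8) = 0.0246 m.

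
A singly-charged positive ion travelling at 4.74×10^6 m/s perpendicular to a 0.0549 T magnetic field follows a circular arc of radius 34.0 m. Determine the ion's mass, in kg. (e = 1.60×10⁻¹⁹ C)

qvB = mv²/r ⇒ m = qBr/v.
m = (1×1.60×10^-19)(0.0549)(34.0) / (4.74×10^6) = 6.30×10^-26 kg.

m ≈ 6.30×10^-26 kg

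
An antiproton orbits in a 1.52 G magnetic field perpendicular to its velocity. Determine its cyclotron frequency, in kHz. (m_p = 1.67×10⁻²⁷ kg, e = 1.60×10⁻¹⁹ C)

f ≈ 2.32 kHz

f = qB/(2πm) = (1×1.60×10^-19)(1.52×10^-4) / [2π(1.67×10^-27)] = 2320 Hz.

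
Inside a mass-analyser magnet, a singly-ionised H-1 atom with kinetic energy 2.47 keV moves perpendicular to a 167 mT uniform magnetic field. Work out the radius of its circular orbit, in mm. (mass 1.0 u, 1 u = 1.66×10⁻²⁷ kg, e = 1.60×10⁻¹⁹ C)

Convert the energy: K = 2.47 keV = 3.95×10^-16 J.
v = √(2K/m) = √(2·3.95×10^-16/1.66×10^-27) = 6.90×10^5 m/s.
r = mv/(qB) = (1.66×10^-27)(6.90×10^5) / [(1×1.60×10^-19)(0.167)] = 0.0429 m.

r ≈ 42.9 mm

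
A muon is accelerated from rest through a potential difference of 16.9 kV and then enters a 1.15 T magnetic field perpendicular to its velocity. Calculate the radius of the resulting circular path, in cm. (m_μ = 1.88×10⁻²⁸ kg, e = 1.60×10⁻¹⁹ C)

The kinetic energy gained is K = qV = (1×1.60×10^-19)(1.69×10^4) = 2.70×10^-15 J.
v = √(2K/m) = 5.36×10^6 m/s.
r = mv/(qB) = (1.88×10^-28)(5.36×10^6) / [(1×1.60×10^-19)(1.15)] = 5.48×10^-3 m.

r ≈ 0.548 cm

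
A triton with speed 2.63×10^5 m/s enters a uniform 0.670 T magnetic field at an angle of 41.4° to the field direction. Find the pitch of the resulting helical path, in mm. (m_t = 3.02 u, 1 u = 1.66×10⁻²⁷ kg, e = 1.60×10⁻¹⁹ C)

pitch ≈ 58.0 mm

The velocity component along B is v∥ = v cos41.4° = 1.97×10^5 m/s.
The cyclotron period T = 2πm/(qB) = 2.94×10^-7 s is set by m, q, B alone.
Pitch = v∥·T = (1.97×10^5)(2.94×10^-7) = 0.0580 m.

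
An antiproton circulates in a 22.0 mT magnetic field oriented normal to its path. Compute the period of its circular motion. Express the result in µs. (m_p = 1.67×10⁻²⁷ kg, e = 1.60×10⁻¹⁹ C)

The cyclotron period is independent of speed: T = 2πm/(qB).
T = 2π(1.67×10^-27) / [(1×1.60×10^-19)(0.0220)] = 2.98×10^-6 s.

T ≈ 2.98 µs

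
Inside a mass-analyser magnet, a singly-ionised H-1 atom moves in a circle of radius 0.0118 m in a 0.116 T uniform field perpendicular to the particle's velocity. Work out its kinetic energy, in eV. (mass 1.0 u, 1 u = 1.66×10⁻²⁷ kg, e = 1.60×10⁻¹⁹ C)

K ≈ 90.3 eV

v = qBr/m = (1×1.60×10^-19)(0.116)(0.0118) / (1.66×10^-27) = 1.32×10^5 m/s.
K = ½mv² = 0.5·(1.66×10^-27)·(1.32×10^5)² = 1.44×10^-17 J = 90.3 eV.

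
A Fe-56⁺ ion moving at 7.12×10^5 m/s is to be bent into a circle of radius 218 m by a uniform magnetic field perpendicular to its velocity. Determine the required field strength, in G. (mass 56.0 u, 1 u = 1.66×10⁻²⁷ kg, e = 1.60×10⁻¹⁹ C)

B ≈ 19.0 G

qvB = mv²/r gives B = mv/(qr).
B = (9.30×10^-26)(7.12×10^5) / [(1×1.60×10^-19)(218)] = 1.90×10^-3 T.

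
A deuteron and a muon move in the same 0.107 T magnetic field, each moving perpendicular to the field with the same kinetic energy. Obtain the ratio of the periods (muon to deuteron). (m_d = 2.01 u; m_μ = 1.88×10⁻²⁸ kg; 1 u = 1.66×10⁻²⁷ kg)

T = 2πm/(qB) is independent of speed, so T₂/T₁ = (m₂/q₂)/(m₁/q₁).
T_{muon}/T_{deuteron} = (1.88×10^-28/1e) / (3.34×10^-27/1e) = 0.0563.

ratio ≈ 0.0563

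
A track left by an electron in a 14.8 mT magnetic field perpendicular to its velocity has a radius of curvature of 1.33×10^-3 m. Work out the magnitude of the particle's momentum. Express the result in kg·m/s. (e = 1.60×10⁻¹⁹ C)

Since qvB = mv²/r, the momentum p = mv = qBr.
p = (1×1.60×10^-19)(0.0148)(1.33×10^-3) = 3.15×10^-24 kg·m/s.

p ≈ 3.15×10^-24 kg·m/s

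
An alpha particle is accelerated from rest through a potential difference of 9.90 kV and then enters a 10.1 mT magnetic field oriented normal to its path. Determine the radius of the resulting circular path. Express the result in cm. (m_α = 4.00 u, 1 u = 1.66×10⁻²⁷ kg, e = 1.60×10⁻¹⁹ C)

r ≈ 201 cm

The kinetic energy gained is K = qV = (2×1.60×10^-19)(9900) = 3.17×10^-15 J.
v = √(2K/m) = 9.77×10^5 m/s.
r = mv/(qB) = (6.64×10^-27)(9.77×10^5) / [(2×1.60×10^-19)(0.0101)] = 2.01 m.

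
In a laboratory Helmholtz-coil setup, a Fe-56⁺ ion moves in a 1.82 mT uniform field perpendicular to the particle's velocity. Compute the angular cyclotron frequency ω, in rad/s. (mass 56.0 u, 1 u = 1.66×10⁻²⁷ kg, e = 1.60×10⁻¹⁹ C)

ω = qB/m = (1×1.60×10^-19)(1.82×10^-3) / (9.30×10^-26) = 3130 rad/s.

ω ≈ 3130 rad/s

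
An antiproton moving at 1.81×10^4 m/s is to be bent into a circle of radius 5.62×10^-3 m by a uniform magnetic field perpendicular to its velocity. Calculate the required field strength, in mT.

B ≈ 33.6 mT

qvB = mv²/r gives B = mv/(qr).
B = (1.67×10^-27)(1.81×10^4) / [(1×1.60×10^-19)(5.62×10^-3)] = 0.0336 T.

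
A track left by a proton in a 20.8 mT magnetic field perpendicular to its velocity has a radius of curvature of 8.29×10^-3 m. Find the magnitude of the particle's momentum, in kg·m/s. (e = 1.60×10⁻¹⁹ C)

p ≈ 2.76×10^-23 kg·m/s

Since qvB = mv²/r, the momentum p = mv = qBr.
p = (1×1.60×10^-19)(0.0208)(8.29×10^-3) = 2.76×10^-23 kg·m/s.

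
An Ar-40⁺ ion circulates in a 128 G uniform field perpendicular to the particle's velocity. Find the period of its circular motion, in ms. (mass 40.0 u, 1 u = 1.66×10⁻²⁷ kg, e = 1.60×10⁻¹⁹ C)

The cyclotron period is independent of speed: T = 2πm/(qB).
T = 2π(6.64×10^-26) / [(1×1.60×10^-19)(0.0128)] = 2.04×10^-4 s.

T ≈ 0.204 ms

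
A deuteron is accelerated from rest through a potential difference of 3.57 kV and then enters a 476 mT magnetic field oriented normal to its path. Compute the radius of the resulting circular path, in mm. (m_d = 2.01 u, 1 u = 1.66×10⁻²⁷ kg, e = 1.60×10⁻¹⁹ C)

The kinetic energy gained is K = qV = (1×1.60×10^-19)(3570) = 5.71×10^-16 J.
v = √(2K/m) = 5.85×10^5 m/s.
r = mv/(qB) = (3.34×10^-27)(5.85×10^5) / [(1×1.60×10^-19)(0.476)] = 0.0256 m.

r ≈ 25.6 mm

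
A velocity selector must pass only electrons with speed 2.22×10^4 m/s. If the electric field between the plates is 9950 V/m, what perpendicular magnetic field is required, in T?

B ≈ 0.448 T

qE = qvB ⇒ B = E/v = (9950) / (2.22×10^4) = 0.448 T.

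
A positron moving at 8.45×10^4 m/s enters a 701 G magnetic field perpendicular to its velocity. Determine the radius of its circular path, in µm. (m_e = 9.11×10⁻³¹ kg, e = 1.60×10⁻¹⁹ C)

r ≈ 6.86 µm

The magnetic force provides the centripetal force: qvB = mv²/r, so r = mv/(qB).
r = (9.11×10^-31 kg)(8.45×10^4 m/s) / [(1×1.60×10^-19 C)(0.0701 T)] = 6.86×10^-6 m.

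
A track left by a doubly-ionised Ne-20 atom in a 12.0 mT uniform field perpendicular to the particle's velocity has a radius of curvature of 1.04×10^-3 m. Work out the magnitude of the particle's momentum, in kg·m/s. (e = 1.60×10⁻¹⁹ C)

p ≈ 3.99×10^-24 kg·m/s

Since qvB = mv²/r, the momentum p = mv = qBr.
p = (2×1.60×10^-19)(0.0120)(1.04×10^-3) = 3.99×10^-24 kg·m/s.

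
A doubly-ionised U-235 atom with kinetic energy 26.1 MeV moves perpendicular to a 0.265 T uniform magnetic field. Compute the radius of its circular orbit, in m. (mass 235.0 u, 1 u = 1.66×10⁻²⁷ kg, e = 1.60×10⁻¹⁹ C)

Convert the energy: K = 26.1 MeV = 4.18×10^-12 J.
v = √(2K/m) = √(2·4.18×10^-12/3.90×10^-25) = 4.63×10^6 m/s.
r = mv/(qB) = (3.90×10^-25)(4.63×10^6) / [(2×1.60×10^-19)(0.265)] = 21.3 m.

r ≈ 21.3 m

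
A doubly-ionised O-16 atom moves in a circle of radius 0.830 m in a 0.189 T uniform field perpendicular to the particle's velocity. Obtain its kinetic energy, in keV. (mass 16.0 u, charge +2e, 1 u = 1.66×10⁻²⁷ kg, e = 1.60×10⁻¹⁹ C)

v = qBr/m = (2×1.60×10^-19)(0.189)(0.830) / (2.66×10^-26) = 1.89×10^6 m/s.
K = ½mv² = 0.5·(2.66×10^-26)·(1.89×10^6)² = 4.74×10^-14 J = 296 keV.

K ≈ 296 keV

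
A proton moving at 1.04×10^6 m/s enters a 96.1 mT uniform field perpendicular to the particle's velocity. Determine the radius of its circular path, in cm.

r ≈ 11.3 cm

The magnetic force provides the centripetal force: qvB = mv²/r, so r = mv/(qB).
r = (1.67×10^-27 kg)(1.04×10^6 m/s) / [(1×1.60×10^-19 C)(0.0961 T)] = 0.113 m.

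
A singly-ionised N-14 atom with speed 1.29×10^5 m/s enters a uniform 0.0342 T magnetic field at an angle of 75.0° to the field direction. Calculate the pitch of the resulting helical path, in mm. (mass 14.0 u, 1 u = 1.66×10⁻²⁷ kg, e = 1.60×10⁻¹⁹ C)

The velocity component along B is v∥ = v cos75.0° = 3.34×10^4 m/s.
The cyclotron period T = 2πm/(qB) = 2.67×10^-5 s is set by m, q, B alone.
Pitch = v∥·T = (3.34×10^4)(2.67×10^-5) = 0.891 m.

pitch ≈ 891 mm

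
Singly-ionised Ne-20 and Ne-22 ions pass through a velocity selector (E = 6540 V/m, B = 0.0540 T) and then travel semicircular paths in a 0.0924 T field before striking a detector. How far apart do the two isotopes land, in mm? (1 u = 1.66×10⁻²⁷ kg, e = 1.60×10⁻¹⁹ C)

Δd ≈ 54.4 mm

Both emerge at v = E/B₁ = 1.21×10^5 m/s.
r = mv/(qB₂), so r₁ = 0.2720 m and r₂ = 0.2992 m, giving Δr = 0.0272 m.
After a semicircle each ion lands a diameter 2r from the entry slit, so the separation is 2Δr = 0.0544 m.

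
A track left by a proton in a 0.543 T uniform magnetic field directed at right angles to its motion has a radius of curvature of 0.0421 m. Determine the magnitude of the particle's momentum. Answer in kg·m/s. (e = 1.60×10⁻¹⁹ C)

Since qvB = mv²/r, the momentum p = mv = qBr.
p = (1×1.60×10^-19)(0.543)(0.0421) = 3.66×10^-21 kg·m/s.

p ≈ 3.66×10^-21 kg·m/s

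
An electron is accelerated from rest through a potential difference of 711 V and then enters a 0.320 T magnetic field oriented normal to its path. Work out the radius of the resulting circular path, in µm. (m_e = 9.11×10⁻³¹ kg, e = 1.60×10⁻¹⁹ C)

The kinetic energy gained is K = qV = (1×1.60×10^-19)(711) = 1.14×10^-16 J.
v = √(2K/m) = 1.58×10^7 m/s.
r = mv/(qB) = (9.11×10^-31)(1.58×10^7) / [(1×1.60×10^-19)(0.320)] = 2.81×10^-4 m.

r ≈ 281 µm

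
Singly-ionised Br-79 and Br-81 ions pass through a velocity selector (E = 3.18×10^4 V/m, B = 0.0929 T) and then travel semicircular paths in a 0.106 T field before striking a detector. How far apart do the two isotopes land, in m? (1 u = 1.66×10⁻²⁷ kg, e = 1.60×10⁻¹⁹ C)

Both emerge at v = E/B₁ = 3.42×10^5 m/s.
r = mv/(qB₂), so r₁ = 2.6468 m and r₂ = 2.7138 m, giving Δr = 0.0670 m.
After a semicircle each ion lands a diameter 2r from the entry slit, so the separation is 2Δr = 0.134 m.

Δd ≈ 0.134 m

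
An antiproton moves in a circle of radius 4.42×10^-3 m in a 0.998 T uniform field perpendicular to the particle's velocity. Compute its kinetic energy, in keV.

v = qBr/m = (1×1.60×10^-19)(0.998)(4.42×10^-3) / (1.67×10^-27) = 4.23×10^5 m/s.
K = ½mv² = 0.5·(1.67×10^-27)·(4.23×10^5)² = 1.49×10^-16 J = 0.932 keV.

K ≈ 0.932 keV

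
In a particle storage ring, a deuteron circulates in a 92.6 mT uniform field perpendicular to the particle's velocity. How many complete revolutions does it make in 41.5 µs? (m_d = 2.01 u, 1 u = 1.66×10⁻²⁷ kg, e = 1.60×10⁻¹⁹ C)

N = 29

T = 2πm/(qB) = 2π(3.3366×10^-27) / [(1×1.60×10^-19)(0.0926)] = 1.4150×10^-6 s.
N = t/T = 4.15×10^-5 / 1.4150×10^-6 ≈ 29.33, so 29 complete revolutions.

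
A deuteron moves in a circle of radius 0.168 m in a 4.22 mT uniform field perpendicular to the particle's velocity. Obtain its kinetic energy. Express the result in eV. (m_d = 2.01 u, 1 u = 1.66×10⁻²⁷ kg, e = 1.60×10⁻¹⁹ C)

v = qBr/m = (1×1.60×10^-19)(4.22×10^-3)(0.168) / (3.34×10^-27) = 3.40×10^4 m/s.
K = ½mv² = 0.5·(3.34×10^-27)·(3.40×10^4)² = 1.93×10^-18 J = 12.1 eV.

K ≈ 12.1 eV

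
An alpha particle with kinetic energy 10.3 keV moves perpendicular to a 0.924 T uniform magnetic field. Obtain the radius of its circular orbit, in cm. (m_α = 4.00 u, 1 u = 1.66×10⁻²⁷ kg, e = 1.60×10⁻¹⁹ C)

r ≈ 1.58 cm

Convert the energy: K = 10.3 keV = 1.65×10^-15 J.
v = √(2K/m) = √(2·1.65×10^-15/6.64×10^-27) = 7.05×10^5 m/s.
r = mv/(qB) = (6.64×10^-27)(7.05×10^5) / [(2×1.60×10^-19)(0.924)] = 0.0158 m.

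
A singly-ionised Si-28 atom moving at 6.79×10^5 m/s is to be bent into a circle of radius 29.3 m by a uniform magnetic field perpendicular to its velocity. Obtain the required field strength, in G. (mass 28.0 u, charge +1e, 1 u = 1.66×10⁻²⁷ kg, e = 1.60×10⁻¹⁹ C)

B ≈ 67.3 G

qvB = mv²/r gives B = mv/(qr).
B = (4.65×10^-26)(6.79×10^5) / [(1×1.60×10^-19)(29.3)] = 6.73×10^-3 T.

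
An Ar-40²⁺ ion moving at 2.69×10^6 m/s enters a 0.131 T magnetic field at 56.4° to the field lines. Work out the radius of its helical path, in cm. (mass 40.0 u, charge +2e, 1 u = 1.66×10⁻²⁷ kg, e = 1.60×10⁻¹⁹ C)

Only the perpendicular component v⊥ = v sin56.4° = 2.24×10^6 m/s is bent by the field.
r = m v⊥ /(qB) = (6.64×10^-26)(2.24×10^6) / [(2×1.60×10^-19)(0.131)] = 3.55 m.

r ≈ 355 cm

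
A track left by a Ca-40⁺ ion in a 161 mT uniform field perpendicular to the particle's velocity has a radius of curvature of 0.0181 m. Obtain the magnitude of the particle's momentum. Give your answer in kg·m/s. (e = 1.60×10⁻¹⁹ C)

p ≈ 4.66×10^-22 kg·m/s

Since qvB = mv²/r, the momentum p = mv = qBr.
p = (1×1.60×10^-19)(0.161)(0.0181) = 4.66×10^-22 kg·m/s.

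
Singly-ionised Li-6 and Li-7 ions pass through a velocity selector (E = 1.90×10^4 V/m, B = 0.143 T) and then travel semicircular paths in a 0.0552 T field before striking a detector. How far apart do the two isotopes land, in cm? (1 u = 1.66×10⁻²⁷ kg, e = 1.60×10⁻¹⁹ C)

Both emerge at v = E/B₁ = 1.33×10^5 m/s.
r = mv/(qB₂), so r₁ = 0.1498 m and r₂ = 0.1748 m, giving Δr = 0.0250 m.
After a semicircle each ion lands a diameter 2r from the entry slit, so the separation is 2Δr = 0.0499 m.

Δd ≈ 4.99 cm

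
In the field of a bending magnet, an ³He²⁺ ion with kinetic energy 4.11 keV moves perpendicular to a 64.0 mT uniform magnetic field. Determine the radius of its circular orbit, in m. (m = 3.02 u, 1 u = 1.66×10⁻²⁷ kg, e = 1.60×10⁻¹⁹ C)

Convert the energy: K = 4.11 keV = 6.58×10^-16 J.
v = √(2K/m) = √(2·6.58×10^-16/5.01×10^-27) = 5.12×10^5 m/s.
r = mv/(qB) = (5.01×10^-27)(5.12×10^5) / [(2×1.60×10^-19)(0.0640)] = 0.125 m.

r ≈ 0.125 m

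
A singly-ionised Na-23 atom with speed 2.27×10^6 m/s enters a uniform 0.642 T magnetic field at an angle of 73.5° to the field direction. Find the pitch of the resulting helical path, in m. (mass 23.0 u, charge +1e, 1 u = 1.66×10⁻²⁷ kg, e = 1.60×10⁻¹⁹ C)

The velocity component along B is v∥ = v cos73.5° = 6.45×10^5 m/s.
The cyclotron period T = 2πm/(qB) = 2.34×10^-6 s is set by m, q, B alone.
Pitch = v∥·T = (6.45×10^5)(2.34×10^-6) = 1.51 m.

pitch ≈ 1.51 m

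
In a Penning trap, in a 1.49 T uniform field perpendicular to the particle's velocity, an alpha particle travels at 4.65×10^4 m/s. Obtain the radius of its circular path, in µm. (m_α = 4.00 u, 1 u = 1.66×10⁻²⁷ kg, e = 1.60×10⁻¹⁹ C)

The magnetic force provides the centripetal force: qvB = mv²/r, so r = mv/(qB).
r = (6.64×10^-27 kg)(4.65×10^4 m/s) / [(2×1.60×10^-19 C)(1.49 T)] = 6.48×10^-4 m.

r ≈ 648 µm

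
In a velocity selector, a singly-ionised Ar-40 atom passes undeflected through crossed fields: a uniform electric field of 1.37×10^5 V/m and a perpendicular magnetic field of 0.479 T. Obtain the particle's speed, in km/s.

For zero net force, qE = qvB, so v = E/B.
v = (1.37×10^5) / (0.479) = 2.86×10^5 m/s.

v ≈ 286 km/s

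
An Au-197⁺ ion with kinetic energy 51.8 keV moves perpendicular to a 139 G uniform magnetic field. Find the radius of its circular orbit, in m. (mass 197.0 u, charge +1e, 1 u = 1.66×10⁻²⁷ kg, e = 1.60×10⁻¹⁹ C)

Convert the energy: K = 51.8 keV = 8.29×10^-15 J.
v = √(2K/m) = √(2·8.29×10^-15/3.27×10^-25) = 2.25×10^5 m/s.
r = mv/(qB) = (3.27×10^-25)(2.25×10^5) / [(1×1.60×10^-19)(0.0139)] = 33.1 m.

r ≈ 33.1 m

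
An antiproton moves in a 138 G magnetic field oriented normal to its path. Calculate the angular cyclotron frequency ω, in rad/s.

ω = qB/m = (1×1.60×10^-19)(0.0138) / (1.67×10^-27) = 1.32×10^6 rad/s.

ω ≈ 1.32×10^6 rad/s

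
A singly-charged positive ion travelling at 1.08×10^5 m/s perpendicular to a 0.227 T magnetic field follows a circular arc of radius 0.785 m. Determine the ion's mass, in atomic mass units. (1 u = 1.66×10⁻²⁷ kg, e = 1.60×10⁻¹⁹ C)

m ≈ 159 u

qvB = mv²/r ⇒ m = qBr/v.
m = (1×1.60×10^-19)(0.227)(0.785) / (1.08×10^5) = 2.64×10^-25 kg = 159 u.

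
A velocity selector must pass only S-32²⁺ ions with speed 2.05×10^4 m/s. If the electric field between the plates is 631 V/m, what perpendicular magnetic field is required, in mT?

qE = qvB ⇒ B = E/v = (631) / (2.05×10^4) = 0.0308 T.

B ≈ 30.8 mT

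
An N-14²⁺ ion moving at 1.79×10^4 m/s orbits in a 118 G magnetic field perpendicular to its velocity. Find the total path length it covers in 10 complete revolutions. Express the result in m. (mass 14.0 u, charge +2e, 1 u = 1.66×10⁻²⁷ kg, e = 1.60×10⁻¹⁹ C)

L ≈ 6.92 m

r = mv/(qB) = 0.110 m, so one revolution covers 2πr = 0.692 m.
In 10 revolutions: L = 10·2πr = 6.92 m.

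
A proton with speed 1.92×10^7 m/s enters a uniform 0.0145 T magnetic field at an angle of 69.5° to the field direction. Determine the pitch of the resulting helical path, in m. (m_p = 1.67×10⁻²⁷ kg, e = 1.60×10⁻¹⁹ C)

pitch ≈ 30.4 m

The velocity component along B is v∥ = v cos69.5° = 6.72×10^6 m/s.
The cyclotron period T = 2πm/(qB) = 4.52×10^-6 s is set by m, q, B alone.
Pitch = v∥·T = (6.72×10^6)(4.52×10^-6) = 30.4 m.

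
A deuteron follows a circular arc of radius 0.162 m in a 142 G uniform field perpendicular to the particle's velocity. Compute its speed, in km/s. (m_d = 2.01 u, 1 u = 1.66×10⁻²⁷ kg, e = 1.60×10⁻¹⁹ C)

From qvB = mv²/r, v = qBr/m.
v = (1×1.60×10^-19)(0.0142)(0.162) / (3.34×10^-27) = 1.10×10^5 m/s.

v ≈ 110 km/s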